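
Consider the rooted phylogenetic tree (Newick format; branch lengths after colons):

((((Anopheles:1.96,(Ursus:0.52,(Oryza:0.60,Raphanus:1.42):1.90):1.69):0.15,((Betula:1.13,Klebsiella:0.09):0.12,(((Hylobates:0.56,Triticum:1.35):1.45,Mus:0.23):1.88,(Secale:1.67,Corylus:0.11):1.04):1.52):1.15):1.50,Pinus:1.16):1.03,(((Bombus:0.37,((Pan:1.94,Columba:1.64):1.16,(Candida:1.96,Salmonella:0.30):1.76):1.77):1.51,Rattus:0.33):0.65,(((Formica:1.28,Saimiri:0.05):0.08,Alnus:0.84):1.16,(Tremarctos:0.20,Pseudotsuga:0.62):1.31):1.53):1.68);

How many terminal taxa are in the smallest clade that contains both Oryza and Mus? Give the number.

11

The MRCA of Oryza and Mus is the node subtending ((Anopheles,(Ursus,(Oryza,Raphanus))),((Betula,Klebsiella),(((Hylobates,Triticum),Mus),(Secale,Corylus)))).
That clade contains 11 terminal taxa: Anopheles, Betula, Corylus, Hylobates, Klebsiella, Mus, Oryza, Raphanus, Secale, Triticum, Ursus.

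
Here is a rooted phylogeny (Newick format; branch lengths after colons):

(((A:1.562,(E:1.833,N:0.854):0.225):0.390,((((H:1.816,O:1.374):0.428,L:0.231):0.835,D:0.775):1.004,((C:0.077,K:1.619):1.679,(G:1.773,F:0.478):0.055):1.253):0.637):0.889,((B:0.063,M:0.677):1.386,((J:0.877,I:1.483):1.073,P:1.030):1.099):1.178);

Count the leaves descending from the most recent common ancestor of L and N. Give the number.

The MRCA of L and N is the node subtending ((A,(E,N)),((((H,O),L),D),((C,K),(G,F)))).
That clade contains 11 terminal taxa: A, C, D, E, F, G, H, K, L, N, O.

11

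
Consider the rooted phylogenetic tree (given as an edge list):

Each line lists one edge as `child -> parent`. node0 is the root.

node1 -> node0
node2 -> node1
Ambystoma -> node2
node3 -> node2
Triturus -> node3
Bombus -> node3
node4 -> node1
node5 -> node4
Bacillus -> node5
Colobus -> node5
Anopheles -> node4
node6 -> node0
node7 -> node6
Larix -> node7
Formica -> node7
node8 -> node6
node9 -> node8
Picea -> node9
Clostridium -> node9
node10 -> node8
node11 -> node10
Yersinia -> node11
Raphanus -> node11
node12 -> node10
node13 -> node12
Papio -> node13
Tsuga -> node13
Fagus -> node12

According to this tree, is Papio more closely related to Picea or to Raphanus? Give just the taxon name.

The MRCA of Papio and Raphanus subtends ((Yersinia,Raphanus),((Papio,Tsuga),Fagus)) (5 taxa).
The MRCA of Papio and Picea subtends ((Picea,Clostridium),((Yersinia,Raphanus),((Papio,Tsuga),Fagus))) (7 taxa).
The first is nested inside the second, so Papio shares a more recent common ancestor with Raphanus.

Raphanus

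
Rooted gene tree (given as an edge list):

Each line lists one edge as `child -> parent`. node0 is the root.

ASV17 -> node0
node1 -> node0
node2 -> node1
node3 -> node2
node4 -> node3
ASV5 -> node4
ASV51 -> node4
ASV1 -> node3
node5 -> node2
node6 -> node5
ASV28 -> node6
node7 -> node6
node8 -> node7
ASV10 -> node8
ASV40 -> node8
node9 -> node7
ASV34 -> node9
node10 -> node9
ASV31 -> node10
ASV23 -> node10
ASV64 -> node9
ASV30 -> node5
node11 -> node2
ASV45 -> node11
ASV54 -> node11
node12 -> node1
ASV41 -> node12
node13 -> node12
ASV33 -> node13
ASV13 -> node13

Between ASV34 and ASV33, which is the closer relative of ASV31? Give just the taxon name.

The MRCA of ASV31 and ASV34 subtends (ASV34,(ASV31,ASV23),ASV64) (4 taxa).
The MRCA of ASV31 and ASV33 subtends ((((ASV5,ASV51),ASV1),((ASV28,((ASV10,ASV40),(ASV34,(ASV31,ASV23),ASV64))),ASV30),(ASV45,ASV54)),(ASV41,(ASV33,ASV13))) (16 taxa).
The first is nested inside the second, so ASV31 shares a more recent common ancestor with ASV34.

ASV34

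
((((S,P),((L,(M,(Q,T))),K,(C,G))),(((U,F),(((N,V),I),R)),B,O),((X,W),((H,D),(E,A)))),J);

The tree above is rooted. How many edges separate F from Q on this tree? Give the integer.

The MRCA of F and Q is the node subtending (((S,P),((L,(M,(Q,T))),K,(C,G))),(((U,F),(((N,V),I),R)),B,O),((X,W),((H,D),(E,A)))).
From F up to that node: 4 branches. From Q up to the same node: 6 branches. Total: 4 + 6 = 10.

10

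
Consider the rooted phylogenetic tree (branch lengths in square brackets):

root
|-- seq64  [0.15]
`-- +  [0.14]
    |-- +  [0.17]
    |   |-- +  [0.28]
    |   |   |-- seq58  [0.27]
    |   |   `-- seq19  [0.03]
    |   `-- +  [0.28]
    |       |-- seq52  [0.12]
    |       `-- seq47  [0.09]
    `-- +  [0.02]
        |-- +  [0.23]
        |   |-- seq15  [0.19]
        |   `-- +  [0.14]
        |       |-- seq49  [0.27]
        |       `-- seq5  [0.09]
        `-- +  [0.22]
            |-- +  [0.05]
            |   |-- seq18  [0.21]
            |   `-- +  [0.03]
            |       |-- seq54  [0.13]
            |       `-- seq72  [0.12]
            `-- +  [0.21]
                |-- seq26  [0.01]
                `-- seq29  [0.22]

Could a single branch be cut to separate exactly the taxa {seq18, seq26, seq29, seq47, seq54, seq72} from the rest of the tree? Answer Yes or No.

No

The MRCA of the listed taxa subtends (((seq58,seq19),(seq52,seq47)),((seq15,(seq49,seq5)),((seq18,(seq54,seq72)),(seq26,seq29)))).
That clade also contains seq15, seq19, seq49, seq5, seq52, seq58, which are not in the proposed group, so the group is not monophyletic.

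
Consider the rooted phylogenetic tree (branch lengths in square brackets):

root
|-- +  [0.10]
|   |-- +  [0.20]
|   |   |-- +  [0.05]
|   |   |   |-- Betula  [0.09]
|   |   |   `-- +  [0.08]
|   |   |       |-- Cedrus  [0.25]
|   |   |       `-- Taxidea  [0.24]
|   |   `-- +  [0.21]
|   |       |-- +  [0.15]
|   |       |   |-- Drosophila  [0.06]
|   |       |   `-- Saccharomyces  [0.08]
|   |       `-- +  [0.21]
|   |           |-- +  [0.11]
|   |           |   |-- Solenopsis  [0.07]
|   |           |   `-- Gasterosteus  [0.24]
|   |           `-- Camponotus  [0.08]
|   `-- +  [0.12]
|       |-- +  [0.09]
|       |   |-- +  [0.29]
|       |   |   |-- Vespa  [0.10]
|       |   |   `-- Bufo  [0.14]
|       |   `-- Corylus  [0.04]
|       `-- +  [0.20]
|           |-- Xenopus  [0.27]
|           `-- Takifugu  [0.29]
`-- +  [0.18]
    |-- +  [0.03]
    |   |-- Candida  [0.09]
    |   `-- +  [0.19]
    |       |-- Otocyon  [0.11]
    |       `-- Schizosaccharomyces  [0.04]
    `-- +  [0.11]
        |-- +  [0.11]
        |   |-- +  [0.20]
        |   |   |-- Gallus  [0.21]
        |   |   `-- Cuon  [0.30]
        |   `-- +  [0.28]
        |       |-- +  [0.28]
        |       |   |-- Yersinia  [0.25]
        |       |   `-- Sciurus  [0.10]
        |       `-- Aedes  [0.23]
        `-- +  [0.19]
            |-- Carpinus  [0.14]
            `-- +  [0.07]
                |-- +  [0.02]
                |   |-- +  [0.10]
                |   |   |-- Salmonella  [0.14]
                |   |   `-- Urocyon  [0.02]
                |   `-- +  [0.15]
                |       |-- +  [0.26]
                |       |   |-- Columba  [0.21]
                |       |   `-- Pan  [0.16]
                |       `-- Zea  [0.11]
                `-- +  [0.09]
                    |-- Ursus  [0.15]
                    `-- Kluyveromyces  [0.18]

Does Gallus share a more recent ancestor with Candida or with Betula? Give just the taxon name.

The MRCA of Gallus and Candida subtends ((Candida,(Otocyon,Schizosaccharomyces)),(((Gallus,Cuon),((Yersinia,Sciurus),Aedes)),(Carpinus,(((Salmonella,Urocyon),((Columba,Pan),Zea)),(Ursus,Kluyveromyces))))) (16 taxa).
The MRCA of Gallus and Betula is the root, subtending the entire tree (29 taxa).
The first is nested inside the second, so Gallus shares a more recent common ancestor with Candida.

Candida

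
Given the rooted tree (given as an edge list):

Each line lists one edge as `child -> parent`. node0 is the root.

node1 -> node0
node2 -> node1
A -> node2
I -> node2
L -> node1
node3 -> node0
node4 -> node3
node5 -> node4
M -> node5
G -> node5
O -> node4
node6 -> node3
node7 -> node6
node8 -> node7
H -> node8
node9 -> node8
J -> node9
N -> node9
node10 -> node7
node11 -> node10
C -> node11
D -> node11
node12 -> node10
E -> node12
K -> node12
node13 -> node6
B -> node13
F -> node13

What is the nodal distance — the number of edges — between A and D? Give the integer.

The MRCA of A and D is the root of the tree.
From A up to that node: 3 branches. From D up to the same node: 6 branches. Total: 3 + 6 = 9.

9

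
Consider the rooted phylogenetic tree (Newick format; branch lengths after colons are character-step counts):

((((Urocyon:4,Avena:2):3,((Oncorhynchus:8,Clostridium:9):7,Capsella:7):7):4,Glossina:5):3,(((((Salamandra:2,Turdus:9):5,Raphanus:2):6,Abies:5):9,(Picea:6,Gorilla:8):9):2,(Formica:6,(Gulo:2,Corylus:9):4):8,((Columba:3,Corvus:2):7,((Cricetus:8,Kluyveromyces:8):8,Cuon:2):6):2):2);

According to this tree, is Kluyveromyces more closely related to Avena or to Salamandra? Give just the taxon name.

The MRCA of Kluyveromyces and Salamandra subtends (((((Salamandra,Turdus),Raphanus),Abies),(Picea,Gorilla)),(Formica,(Gulo,Corylus)),((Columba,Corvus),((Cricetus,Kluyveromyces),Cuon))) (14 taxa).
The MRCA of Kluyveromyces and Avena is the root, subtending the entire tree (20 taxa).
The first is nested inside the second, so Kluyveromyces shares a more recent common ancestor with Salamandra.

Salamandra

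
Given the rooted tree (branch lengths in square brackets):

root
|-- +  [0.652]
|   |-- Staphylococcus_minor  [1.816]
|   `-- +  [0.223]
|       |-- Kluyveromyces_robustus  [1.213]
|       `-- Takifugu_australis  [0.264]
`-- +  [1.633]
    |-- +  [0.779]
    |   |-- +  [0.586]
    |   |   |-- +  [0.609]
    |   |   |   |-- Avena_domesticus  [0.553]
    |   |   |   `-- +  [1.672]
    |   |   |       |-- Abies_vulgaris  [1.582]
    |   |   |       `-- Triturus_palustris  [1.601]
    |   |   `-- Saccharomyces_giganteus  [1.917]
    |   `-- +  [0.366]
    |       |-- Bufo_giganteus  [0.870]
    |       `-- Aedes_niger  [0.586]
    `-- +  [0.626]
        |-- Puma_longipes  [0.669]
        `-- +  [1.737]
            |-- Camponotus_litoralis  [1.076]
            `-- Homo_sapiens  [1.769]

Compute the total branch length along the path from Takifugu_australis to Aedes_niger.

4.503

The path runs Takifugu_australis → … → MRCA → … → Aedes_niger; the MRCA is the root of the tree.
Branch lengths along that path: 0.264 + 0.223 + 0.652 + 1.633 + 0.779 + 0.366 + 0.586 = 4.503.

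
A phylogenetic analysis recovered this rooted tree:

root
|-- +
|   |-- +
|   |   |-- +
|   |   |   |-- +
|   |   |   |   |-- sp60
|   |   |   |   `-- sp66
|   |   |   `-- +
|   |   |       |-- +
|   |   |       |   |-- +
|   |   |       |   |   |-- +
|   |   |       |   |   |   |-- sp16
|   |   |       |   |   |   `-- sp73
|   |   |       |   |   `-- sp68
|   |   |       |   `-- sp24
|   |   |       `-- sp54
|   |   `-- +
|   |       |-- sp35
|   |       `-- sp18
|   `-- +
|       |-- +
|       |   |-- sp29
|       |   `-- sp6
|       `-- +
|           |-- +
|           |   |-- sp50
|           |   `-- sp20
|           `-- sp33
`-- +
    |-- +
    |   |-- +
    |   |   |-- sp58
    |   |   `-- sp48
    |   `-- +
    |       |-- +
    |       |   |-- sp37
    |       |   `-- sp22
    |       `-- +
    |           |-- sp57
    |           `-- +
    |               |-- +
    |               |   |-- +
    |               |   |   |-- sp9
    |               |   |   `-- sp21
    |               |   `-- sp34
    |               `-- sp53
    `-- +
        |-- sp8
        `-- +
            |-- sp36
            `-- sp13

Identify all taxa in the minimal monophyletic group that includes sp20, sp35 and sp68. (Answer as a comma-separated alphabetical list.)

sp16, sp18, sp20, sp24, sp29, sp33, sp35, sp50, sp54, sp6, sp60, sp66, sp68, sp73

Tracing sp20: it sits inside (sp50,sp20).
Tracing sp35: it sits inside (sp35,sp18).
Tracing sp68: it sits inside ((sp16,sp73),sp68).
The smallest clade enclosing all 3 is ((((sp60,sp66),((((sp16,sp73),sp68),sp24),sp54)),(sp35,sp18)),((sp29,sp6),((sp50,sp20),sp33))); the answer is its 14 terminal taxa in alphabetical order.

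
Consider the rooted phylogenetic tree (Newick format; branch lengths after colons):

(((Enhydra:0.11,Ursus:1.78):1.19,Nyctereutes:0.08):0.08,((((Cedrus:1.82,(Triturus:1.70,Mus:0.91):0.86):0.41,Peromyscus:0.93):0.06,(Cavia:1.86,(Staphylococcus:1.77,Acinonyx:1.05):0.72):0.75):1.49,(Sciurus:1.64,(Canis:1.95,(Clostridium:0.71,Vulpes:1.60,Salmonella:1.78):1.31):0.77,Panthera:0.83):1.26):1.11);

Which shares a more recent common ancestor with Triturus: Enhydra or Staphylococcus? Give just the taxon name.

Staphylococcus

The MRCA of Triturus and Staphylococcus subtends (((Cedrus,(Triturus,Mus)),Peromyscus),(Cavia,(Staphylococcus,Acinonyx))) (7 taxa).
The MRCA of Triturus and Enhydra is the root, subtending the entire tree (16 taxa).
The first is nested inside the second, so Triturus shares a more recent common ancestor with Staphylococcus.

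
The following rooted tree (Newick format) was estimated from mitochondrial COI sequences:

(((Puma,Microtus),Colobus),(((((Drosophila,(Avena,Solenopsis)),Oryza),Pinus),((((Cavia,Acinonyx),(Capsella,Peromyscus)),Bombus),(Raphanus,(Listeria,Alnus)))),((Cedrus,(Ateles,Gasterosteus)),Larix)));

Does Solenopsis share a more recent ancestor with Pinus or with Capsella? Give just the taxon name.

Pinus

The MRCA of Solenopsis and Pinus subtends (((Drosophila,(Avena,Solenopsis)),Oryza),Pinus) (5 taxa).
The MRCA of Solenopsis and Capsella subtends ((((Drosophila,(Avena,Solenopsis)),Oryza),Pinus),((((Cavia,Acinonyx),(Capsella,Peromyscus)),Bombus),(Raphanus,(Listeria,Alnus)))) (13 taxa).
The first is nested inside the second, so Solenopsis shares a more recent common ancestor with Pinus.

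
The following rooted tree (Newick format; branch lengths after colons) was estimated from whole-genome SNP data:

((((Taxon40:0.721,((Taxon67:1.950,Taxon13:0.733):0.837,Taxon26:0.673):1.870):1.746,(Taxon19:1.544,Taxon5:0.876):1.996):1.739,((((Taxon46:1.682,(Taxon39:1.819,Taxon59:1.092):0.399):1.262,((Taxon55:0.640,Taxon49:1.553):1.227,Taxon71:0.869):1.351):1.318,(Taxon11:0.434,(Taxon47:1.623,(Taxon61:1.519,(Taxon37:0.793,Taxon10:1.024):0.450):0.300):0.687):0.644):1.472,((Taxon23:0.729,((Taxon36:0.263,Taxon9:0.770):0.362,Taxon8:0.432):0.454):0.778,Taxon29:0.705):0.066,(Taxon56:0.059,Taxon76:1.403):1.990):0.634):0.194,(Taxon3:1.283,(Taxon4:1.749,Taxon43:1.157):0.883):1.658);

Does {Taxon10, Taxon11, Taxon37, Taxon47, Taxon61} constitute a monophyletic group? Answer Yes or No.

Yes

The most recent common ancestor of these taxa subtends (Taxon11,(Taxon47,(Taxon61,(Taxon37,Taxon10)))).
That clade has exactly 5 tips — every listed taxon and nothing else — so the group is monophyletic.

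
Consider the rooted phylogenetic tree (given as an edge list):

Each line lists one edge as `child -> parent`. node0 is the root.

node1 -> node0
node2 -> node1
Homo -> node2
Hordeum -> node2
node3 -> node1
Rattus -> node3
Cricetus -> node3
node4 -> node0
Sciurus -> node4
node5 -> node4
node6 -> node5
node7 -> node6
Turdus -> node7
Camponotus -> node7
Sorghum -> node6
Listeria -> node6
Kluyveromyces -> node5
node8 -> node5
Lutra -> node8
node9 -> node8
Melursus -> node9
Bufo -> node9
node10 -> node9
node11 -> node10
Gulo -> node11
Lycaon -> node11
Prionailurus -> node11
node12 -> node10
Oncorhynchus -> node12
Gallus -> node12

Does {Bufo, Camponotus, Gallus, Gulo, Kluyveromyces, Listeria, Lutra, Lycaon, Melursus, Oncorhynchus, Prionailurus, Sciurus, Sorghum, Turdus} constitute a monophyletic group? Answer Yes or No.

The most recent common ancestor of these taxa subtends (Sciurus,(((Turdus,Camponotus),Sorghum,Listeria),Kluyveromyces,(Lutra,(Melursus,Bufo,((Gulo,Lycaon,Prionailurus),(Oncorhynchus,Gallus)))))).
That clade has exactly 14 tips — every listed taxon and nothing else — so the group is monophyletic.

Yes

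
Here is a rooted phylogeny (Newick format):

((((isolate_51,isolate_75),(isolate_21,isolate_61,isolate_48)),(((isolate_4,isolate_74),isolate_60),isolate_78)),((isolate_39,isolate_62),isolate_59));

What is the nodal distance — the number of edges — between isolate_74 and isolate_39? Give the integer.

The MRCA of isolate_74 and isolate_39 is the root of the tree.
From isolate_74 up to that node: 5 branches. From isolate_39 up to the same node: 3 branches. Total: 5 + 3 = 8.

8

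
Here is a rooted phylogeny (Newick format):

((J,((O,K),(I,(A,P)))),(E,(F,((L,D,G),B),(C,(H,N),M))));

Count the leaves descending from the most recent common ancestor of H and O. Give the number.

16

The MRCA of H and O is the root, so the clade is the entire tree.
That clade contains 16 terminal taxa: A, B, C, D, E, F, G, H, I, J, K, L, M, N, O, P.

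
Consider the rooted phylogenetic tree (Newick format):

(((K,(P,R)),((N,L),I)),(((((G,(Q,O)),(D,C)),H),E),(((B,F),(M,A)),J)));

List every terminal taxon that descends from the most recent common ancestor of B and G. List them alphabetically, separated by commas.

A, B, C, D, E, F, G, H, J, M, O, Q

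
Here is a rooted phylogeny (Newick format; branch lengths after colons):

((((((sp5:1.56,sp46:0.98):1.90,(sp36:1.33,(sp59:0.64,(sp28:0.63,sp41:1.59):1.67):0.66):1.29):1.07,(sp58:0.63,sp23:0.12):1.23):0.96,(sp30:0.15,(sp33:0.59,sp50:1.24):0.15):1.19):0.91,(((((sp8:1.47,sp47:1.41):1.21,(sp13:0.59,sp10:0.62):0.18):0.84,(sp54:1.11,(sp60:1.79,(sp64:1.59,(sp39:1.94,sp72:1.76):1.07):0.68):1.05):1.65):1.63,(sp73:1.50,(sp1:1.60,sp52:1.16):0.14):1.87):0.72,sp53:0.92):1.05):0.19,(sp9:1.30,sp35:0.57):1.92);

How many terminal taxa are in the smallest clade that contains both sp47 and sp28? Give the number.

The MRCA of sp47 and sp28 is the node subtending (((((sp5,sp46),(sp36,(sp59,(sp28,sp41)))),(sp58,sp23)),(sp30,(sp33,sp50))),(((((sp8,sp47),(sp13,sp10)),(sp54,(sp60,(sp64,(sp39,sp72))))),(sp73,(sp1,sp52))),sp53)).
That clade contains 24 terminal taxa: sp1, sp10, sp13, sp23, sp28, sp30, sp33, sp36, sp39, sp41, sp46, sp47, sp5, sp50, sp52, sp53, sp54, sp58, sp59, sp60, sp64, sp72, sp73, sp8.

24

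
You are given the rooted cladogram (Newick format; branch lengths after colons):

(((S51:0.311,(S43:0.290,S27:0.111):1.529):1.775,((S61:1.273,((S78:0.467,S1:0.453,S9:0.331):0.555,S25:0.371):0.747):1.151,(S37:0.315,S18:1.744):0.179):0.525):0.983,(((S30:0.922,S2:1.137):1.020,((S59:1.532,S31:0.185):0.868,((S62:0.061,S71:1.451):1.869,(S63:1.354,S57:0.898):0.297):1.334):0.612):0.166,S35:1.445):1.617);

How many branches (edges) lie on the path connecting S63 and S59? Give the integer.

The MRCA of S63 and S59 is the node subtending ((S59,S31),((S62,S71),(S63,S57))).
From S63 up to that node: 3 branches. From S59 up to the same node: 2 branches. Total: 3 + 2 = 5.

5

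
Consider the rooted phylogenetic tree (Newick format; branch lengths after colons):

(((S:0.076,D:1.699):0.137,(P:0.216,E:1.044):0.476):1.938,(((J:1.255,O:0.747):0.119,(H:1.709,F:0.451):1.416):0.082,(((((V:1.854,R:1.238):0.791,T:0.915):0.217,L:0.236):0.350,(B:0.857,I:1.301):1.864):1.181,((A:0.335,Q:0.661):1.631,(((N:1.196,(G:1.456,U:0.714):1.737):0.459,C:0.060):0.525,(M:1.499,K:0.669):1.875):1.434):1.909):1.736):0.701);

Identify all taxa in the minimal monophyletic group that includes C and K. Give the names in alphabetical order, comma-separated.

Tracing C: it sits inside ((N,(G,U)),C).
Tracing K: it sits inside (M,K).
The smallest clade enclosing both is (((N,(G,U)),C),(M,K)); the answer is its 6 terminal taxa in alphabetical order.

C, G, K, M, N, U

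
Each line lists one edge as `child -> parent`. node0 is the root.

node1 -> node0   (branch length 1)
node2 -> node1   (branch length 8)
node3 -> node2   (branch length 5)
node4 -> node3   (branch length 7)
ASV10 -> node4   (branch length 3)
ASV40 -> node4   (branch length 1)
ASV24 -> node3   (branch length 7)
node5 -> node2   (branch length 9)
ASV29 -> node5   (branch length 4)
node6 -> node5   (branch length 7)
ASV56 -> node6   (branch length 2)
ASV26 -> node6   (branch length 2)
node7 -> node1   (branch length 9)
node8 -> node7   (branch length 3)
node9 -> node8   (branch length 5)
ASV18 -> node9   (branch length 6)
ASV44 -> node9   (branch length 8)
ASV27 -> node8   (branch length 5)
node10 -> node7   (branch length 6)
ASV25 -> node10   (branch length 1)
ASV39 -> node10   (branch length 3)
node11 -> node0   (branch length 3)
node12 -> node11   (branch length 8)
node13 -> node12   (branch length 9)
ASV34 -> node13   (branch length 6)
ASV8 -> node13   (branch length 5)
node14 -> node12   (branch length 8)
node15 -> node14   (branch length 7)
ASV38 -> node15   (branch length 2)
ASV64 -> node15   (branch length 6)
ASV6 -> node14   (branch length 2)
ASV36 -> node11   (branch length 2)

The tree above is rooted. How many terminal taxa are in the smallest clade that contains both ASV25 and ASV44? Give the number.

5

The MRCA of ASV25 and ASV44 is the node subtending (((ASV18,ASV44),ASV27),(ASV25,ASV39)).
That clade contains 5 terminal taxa: ASV18, ASV25, ASV27, ASV39, ASV44.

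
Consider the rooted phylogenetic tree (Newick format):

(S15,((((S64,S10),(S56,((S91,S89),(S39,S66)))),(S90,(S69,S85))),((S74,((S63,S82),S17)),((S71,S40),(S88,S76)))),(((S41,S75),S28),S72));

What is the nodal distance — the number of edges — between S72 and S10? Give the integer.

The MRCA of S72 and S10 is the root of the tree.
From S72 up to that node: 2 branches. From S10 up to the same node: 5 branches. Total: 2 + 5 = 7.

7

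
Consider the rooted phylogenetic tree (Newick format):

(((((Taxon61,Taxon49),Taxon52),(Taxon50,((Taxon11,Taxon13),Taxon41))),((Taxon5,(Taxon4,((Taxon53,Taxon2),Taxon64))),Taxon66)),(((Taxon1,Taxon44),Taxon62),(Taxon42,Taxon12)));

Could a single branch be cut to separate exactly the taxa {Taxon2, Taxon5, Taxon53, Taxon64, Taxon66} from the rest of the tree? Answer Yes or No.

No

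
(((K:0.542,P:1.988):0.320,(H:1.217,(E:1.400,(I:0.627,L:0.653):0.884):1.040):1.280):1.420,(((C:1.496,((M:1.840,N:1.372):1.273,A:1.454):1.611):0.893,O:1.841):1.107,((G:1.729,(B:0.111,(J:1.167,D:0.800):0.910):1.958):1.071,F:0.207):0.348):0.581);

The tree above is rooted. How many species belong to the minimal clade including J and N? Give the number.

10

The MRCA of J and N is the node subtending (((C,((M,N),A)),O),((G,(B,(J,D))),F)).
That clade contains 10 terminal taxa: A, B, C, D, F, G, J, M, N, O.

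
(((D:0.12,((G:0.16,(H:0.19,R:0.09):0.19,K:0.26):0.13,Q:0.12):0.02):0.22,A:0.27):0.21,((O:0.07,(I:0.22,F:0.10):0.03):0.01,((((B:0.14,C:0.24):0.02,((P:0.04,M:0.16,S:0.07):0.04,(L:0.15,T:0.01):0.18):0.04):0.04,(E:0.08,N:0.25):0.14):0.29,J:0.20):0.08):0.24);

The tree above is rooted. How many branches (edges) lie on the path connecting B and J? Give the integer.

5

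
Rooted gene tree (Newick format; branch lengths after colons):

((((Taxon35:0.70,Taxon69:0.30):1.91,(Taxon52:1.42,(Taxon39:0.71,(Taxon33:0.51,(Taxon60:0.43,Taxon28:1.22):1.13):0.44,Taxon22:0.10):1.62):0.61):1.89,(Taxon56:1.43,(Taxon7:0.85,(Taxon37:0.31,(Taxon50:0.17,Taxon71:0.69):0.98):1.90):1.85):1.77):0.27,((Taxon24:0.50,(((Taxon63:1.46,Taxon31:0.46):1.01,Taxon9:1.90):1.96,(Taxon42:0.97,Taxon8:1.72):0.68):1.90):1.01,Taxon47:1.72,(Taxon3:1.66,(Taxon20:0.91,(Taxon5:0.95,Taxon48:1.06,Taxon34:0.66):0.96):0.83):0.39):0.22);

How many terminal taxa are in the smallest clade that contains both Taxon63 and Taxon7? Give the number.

25

The MRCA of Taxon63 and Taxon7 is the root, so the clade is the entire tree.
That clade contains 25 terminal taxa: Taxon20, Taxon22, Taxon24, Taxon28, Taxon3, Taxon31, Taxon33, Taxon34, Taxon35, Taxon37, Taxon39, Taxon42, Taxon47, Taxon48, Taxon5, Taxon50, Taxon52, Taxon56, Taxon60, Taxon63, Taxon69, Taxon7, Taxon71, Taxon8, Taxon9.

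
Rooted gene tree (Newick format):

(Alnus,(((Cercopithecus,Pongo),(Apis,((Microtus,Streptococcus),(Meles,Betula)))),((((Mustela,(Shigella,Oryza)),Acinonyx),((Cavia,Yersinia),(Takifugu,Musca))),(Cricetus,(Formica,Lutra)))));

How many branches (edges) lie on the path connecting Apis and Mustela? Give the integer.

The MRCA of Apis and Mustela is the node subtending (((Cercopithecus,Pongo),(Apis,((Microtus,Streptococcus),(Meles,Betula)))),((((Mustela,(Shigella,Oryza)),Acinonyx),((Cavia,Yersinia),(Takifugu,Musca))),(Cricetus,(Formica,Lutra)))).
From Apis up to that node: 3 branches. From Mustela up to the same node: 5 branches. Total: 3 + 5 = 8.

8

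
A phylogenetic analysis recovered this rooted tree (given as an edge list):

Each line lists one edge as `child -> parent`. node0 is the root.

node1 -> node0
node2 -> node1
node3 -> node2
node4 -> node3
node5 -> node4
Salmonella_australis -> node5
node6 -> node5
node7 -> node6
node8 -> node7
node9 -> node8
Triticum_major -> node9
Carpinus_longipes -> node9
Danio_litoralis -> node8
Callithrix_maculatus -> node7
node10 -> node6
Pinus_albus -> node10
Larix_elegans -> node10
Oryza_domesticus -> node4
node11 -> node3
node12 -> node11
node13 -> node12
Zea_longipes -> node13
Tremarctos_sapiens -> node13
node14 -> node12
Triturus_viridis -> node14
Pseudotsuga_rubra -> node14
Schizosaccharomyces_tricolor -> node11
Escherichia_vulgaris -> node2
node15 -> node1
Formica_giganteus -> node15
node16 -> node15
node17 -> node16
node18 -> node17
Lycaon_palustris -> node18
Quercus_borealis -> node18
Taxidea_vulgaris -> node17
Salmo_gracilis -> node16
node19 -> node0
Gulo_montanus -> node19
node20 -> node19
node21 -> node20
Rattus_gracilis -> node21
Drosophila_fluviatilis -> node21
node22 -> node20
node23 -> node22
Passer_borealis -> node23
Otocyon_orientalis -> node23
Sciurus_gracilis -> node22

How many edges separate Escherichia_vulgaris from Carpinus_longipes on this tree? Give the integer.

9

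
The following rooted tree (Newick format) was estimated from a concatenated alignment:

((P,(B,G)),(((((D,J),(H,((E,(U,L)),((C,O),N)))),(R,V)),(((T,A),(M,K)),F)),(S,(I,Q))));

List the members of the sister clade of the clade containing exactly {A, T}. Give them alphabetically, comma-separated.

K, M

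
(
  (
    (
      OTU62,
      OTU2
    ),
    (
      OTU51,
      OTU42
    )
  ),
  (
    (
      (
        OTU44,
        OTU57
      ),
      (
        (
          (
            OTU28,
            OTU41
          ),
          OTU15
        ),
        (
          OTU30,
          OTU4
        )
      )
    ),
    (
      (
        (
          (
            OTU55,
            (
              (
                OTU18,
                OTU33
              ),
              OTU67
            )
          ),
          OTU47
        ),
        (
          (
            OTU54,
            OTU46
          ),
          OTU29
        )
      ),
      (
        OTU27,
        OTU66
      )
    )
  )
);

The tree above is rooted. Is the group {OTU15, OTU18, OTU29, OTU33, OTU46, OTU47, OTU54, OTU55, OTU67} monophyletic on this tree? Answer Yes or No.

No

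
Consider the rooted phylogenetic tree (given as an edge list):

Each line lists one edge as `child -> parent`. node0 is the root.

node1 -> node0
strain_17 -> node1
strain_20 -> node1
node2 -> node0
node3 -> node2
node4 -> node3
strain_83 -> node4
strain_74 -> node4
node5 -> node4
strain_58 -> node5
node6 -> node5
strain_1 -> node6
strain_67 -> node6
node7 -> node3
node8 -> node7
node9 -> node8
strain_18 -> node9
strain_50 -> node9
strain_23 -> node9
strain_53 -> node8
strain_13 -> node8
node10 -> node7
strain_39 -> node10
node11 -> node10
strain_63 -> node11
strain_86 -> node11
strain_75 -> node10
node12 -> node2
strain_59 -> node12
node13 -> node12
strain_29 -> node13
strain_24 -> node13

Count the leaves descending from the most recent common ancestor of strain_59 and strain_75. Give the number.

17

The MRCA of strain_59 and strain_75 is the node subtending (((strain_83,strain_74,(strain_58,(strain_1,strain_67))),(((strain_18,strain_50,strain_23),strain_53,strain_13),(strain_39,(strain_63,strain_86),strain_75))),(strain_59,(strain_29,strain_24))).
That clade contains 17 terminal taxa: strain_1, strain_13, strain_18, strain_23, strain_24, strain_29, strain_39, strain_50, strain_53, strain_58, strain_59, strain_63, strain_67, strain_74, strain_75, strain_83, strain_86.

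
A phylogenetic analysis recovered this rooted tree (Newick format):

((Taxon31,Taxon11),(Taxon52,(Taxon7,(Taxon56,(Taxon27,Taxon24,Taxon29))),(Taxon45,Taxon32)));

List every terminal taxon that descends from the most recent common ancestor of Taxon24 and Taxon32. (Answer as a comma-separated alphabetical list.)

Taxon24, Taxon27, Taxon29, Taxon32, Taxon45, Taxon52, Taxon56, Taxon7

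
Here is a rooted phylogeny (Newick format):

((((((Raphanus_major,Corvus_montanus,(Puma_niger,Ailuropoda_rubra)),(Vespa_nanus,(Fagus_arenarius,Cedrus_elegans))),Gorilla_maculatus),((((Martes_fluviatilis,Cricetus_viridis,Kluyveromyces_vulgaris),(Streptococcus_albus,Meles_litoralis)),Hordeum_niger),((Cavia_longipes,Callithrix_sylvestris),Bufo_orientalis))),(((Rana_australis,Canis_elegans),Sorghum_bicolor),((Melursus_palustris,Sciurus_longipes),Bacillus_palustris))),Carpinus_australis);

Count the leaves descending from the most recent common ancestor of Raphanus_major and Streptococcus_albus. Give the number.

The MRCA of Raphanus_major and Streptococcus_albus is the node subtending ((((Raphanus_major,Corvus_montanus,(Puma_niger,Ailuropoda_rubra)),(Vespa_nanus,(Fagus_arenarius,Cedrus_elegans))),Gorilla_maculatus),((((Martes_fluviatilis,Cricetus_viridis,Kluyveromyces_vulgaris),(Streptococcus_albus,Meles_litoralis)),Hordeum_niger),((Cavia_longipes,Callithrix_sylvestris),Bufo_orientalis))).
That clade contains 17 terminal taxa: Ailuropoda_rubra, Bufo_orientalis, Callithrix_sylvestris, Cavia_longipes, Cedrus_elegans, Corvus_montanus, Cricetus_viridis, Fagus_arenarius, Gorilla_maculatus, Hordeum_niger, Kluyveromyces_vulgaris, Martes_fluviatilis, Meles_litoralis, Puma_niger, Raphanus_major, Streptococcus_albus, Vespa_nanus.

17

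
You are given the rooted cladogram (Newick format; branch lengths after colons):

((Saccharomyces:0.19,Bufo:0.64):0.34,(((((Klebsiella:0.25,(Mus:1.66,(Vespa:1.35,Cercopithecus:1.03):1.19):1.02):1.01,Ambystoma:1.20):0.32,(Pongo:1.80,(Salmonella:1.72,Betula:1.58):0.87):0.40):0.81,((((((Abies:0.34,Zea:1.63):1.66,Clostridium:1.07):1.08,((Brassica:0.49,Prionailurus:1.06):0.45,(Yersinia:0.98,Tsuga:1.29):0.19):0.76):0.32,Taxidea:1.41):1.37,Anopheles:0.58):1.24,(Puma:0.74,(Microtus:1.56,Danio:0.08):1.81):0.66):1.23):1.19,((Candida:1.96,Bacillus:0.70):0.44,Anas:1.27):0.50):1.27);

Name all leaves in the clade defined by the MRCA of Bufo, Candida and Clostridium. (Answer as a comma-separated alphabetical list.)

Abies, Ambystoma, Anas, Anopheles, Bacillus, Betula, Brassica, Bufo, Candida, Cercopithecus, Clostridium, Danio, Klebsiella, Microtus, Mus, Pongo, Prionailurus, Puma, Saccharomyces, Salmonella, Taxidea, Tsuga, Vespa, Yersinia, Zea

Tracing Bufo: it sits inside (Saccharomyces,Bufo).
Tracing Candida: it sits inside (Candida,Bacillus).
Tracing Clostridium: it sits inside ((Abies,Zea),Clostridium).
The smallest clade enclosing all 3 is the whole tree (their MRCA is the root), so the answer is all 25 tips in alphabetical order.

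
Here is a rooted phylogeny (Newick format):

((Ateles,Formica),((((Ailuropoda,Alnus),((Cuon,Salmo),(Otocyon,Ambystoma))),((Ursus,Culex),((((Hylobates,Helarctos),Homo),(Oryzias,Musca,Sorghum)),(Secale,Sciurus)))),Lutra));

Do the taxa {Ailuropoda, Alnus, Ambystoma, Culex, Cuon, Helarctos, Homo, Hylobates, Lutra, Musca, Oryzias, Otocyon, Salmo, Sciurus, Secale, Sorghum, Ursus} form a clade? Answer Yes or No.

The most recent common ancestor of these taxa subtends ((((Ailuropoda,Alnus),((Cuon,Salmo),(Otocyon,Ambystoma))),((Ursus,Culex),((((Hylobates,Helarctos),Homo),(Oryzias,Musca,Sorghum)),(Secale,Sciurus)))),Lutra).
That clade has exactly 17 tips — every listed taxon and nothing else — so the group is monophyletic.

Yes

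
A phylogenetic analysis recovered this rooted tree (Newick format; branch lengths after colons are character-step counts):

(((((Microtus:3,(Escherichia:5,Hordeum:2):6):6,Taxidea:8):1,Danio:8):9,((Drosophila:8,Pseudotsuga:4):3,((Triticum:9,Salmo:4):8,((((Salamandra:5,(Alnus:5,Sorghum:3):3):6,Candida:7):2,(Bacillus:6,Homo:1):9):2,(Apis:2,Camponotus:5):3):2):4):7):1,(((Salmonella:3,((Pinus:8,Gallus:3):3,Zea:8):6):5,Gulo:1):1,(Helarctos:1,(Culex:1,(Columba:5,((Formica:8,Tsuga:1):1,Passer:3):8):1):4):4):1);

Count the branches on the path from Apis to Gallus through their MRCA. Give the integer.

The MRCA of Apis and Gallus is the root of the tree.
From Apis up to that node: 6 branches. From Gallus up to the same node: 6 branches. Total: 6 + 6 = 12.

12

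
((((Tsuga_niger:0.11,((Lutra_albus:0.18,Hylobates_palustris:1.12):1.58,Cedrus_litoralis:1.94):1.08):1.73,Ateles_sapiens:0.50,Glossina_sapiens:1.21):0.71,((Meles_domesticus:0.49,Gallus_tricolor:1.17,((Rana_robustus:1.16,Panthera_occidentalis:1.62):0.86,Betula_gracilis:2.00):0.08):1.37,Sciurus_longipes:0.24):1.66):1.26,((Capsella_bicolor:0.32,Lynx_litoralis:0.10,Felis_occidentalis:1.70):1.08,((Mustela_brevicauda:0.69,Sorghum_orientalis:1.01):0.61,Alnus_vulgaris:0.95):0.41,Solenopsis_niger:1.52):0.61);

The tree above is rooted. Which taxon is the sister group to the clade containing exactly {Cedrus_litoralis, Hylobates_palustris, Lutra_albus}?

Tsuga_niger

The clade containing exactly {Cedrus_litoralis, Hylobates_palustris, Lutra_albus} attaches to the tree at the node subtending (Tsuga_niger,((Lutra_albus,Hylobates_palustris),Cedrus_litoralis)).
The other lineage descending from that same node — the sister group — is the single tip Tsuga_niger.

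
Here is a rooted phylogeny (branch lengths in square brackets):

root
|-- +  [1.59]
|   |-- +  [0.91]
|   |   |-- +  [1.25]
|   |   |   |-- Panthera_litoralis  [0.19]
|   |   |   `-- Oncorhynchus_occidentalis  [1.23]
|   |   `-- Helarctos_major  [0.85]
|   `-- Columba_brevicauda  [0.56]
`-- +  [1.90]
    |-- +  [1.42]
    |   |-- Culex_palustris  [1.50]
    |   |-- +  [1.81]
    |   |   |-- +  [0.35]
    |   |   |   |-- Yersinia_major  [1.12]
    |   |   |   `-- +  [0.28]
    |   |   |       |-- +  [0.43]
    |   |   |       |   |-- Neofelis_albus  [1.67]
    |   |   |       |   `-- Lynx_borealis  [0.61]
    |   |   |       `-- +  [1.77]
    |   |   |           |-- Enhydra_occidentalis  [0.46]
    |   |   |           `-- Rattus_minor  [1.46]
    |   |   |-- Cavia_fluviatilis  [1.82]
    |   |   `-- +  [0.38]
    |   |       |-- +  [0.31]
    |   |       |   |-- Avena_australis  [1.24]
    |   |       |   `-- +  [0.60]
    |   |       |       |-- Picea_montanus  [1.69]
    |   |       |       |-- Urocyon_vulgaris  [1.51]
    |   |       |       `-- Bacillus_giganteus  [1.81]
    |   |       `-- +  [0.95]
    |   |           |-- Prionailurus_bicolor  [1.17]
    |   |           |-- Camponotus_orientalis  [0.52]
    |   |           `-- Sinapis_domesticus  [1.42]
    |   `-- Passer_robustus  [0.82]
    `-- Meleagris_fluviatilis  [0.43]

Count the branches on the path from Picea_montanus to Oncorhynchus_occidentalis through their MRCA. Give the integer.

11

The MRCA of Picea_montanus and Oncorhynchus_occidentalis is the root of the tree.
From Picea_montanus up to that node: 7 branches. From Oncorhynchus_occidentalis up to the same node: 4 branches. Total: 7 + 4 = 11.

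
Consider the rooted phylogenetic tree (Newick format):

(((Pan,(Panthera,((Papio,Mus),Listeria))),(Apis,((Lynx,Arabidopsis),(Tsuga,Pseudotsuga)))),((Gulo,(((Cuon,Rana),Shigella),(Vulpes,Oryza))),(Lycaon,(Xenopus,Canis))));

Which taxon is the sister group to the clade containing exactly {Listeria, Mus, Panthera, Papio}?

Pan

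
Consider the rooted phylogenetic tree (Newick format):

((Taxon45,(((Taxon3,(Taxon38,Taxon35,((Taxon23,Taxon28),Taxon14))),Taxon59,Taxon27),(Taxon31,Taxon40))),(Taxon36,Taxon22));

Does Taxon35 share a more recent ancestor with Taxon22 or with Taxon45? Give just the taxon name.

The MRCA of Taxon35 and Taxon45 subtends (Taxon45,(((Taxon3,(Taxon38,Taxon35,((Taxon23,Taxon28),Taxon14))),Taxon59,Taxon27),(Taxon31,Taxon40))) (11 taxa).
The MRCA of Taxon35 and Taxon22 is the root, subtending the entire tree (13 taxa).
The first is nested inside the second, so Taxon35 shares a more recent common ancestor with Taxon45.

Taxon45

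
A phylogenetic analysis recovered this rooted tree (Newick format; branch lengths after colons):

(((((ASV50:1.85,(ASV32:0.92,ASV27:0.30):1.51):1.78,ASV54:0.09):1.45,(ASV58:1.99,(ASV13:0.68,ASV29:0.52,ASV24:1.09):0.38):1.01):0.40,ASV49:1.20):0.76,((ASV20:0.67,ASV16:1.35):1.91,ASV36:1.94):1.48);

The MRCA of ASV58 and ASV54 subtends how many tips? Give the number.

8

The MRCA of ASV58 and ASV54 is the node subtending (((ASV50,(ASV32,ASV27)),ASV54),(ASV58,(ASV13,ASV29,ASV24))).
That clade contains 8 terminal taxa: ASV13, ASV24, ASV27, ASV29, ASV32, ASV50, ASV54, ASV58.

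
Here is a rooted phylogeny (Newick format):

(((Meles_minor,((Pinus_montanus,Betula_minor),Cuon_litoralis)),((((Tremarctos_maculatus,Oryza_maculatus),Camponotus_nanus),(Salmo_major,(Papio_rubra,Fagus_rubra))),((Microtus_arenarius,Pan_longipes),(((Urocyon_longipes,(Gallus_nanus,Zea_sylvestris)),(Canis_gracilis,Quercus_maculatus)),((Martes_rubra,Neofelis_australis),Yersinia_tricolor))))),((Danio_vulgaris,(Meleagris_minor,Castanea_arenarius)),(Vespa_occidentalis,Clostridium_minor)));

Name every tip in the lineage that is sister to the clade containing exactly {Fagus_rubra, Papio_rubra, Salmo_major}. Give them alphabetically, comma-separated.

The clade containing exactly {Fagus_rubra, Papio_rubra, Salmo_major} attaches to the tree at the node subtending (((Tremarctos_maculatus,Oryza_maculatus),Camponotus_nanus),(Salmo_major,(Papio_rubra,Fagus_rubra))).
The other lineage descending from that same node — the sister group — is ((Tremarctos_maculatus,Oryza_maculatus),Camponotus_nanus); its 3 tips in alphabetical order are the answer.

Camponotus_nanus, Oryza_maculatus, Tremarctos_maculatus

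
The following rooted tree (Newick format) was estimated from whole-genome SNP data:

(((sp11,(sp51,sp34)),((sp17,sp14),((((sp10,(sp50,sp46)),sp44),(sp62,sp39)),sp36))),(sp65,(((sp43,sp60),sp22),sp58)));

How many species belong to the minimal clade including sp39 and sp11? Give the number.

The MRCA of sp39 and sp11 is the node subtending ((sp11,(sp51,sp34)),((sp17,sp14),((((sp10,(sp50,sp46)),sp44),(sp62,sp39)),sp36))).
That clade contains 12 terminal taxa: sp10, sp11, sp14, sp17, sp34, sp36, sp39, sp44, sp46, sp50, sp51, sp62.

12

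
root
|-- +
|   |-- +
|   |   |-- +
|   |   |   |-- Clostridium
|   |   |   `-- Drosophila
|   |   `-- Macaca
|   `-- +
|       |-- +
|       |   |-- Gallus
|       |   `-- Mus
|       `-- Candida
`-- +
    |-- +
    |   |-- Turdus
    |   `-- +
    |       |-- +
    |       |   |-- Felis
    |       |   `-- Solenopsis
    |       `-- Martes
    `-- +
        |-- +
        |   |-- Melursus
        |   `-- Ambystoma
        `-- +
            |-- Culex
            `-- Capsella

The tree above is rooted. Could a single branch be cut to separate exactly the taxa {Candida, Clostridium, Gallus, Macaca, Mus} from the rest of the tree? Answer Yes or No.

No

The MRCA of the listed taxa subtends (((Clostridium,Drosophila),Macaca),((Gallus,Mus),Candida)).
That clade also contains Drosophila, which is not in the proposed group, so the group is not monophyletic.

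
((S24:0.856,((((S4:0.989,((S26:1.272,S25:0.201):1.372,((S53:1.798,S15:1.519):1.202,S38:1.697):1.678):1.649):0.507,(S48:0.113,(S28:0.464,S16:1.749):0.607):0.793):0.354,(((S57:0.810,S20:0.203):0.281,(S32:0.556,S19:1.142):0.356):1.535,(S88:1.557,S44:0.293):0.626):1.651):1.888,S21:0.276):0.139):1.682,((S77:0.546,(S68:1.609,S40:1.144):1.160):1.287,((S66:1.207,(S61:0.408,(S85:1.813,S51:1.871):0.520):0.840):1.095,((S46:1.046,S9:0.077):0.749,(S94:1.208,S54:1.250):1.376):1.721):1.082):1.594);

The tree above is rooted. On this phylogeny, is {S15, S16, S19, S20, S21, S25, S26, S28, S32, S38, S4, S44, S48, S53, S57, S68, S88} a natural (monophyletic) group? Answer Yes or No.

No

The MRCA of the listed taxa is the root, so the smallest clade containing them is the whole tree.
That clade also contains S24, S40, S46, S51, S54, S61, S66, S77, S85, S9, S94, which are not in the proposed group, so the group is not monophyletic.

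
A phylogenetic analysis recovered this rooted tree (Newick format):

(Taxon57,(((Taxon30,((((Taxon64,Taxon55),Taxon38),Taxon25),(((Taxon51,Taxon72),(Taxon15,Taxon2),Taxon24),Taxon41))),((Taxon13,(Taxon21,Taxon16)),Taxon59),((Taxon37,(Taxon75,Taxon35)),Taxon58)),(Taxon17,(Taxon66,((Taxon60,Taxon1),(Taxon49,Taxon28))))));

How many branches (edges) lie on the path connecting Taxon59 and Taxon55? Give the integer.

8

The MRCA of Taxon59 and Taxon55 is the node subtending ((Taxon30,((((Taxon64,Taxon55),Taxon38),Taxon25),(((Taxon51,Taxon72),(Taxon15,Taxon2),Taxon24),Taxon41))),((Taxon13,(Taxon21,Taxon16)),Taxon59),((Taxon37,(Taxon75,Taxon35)),Taxon58)).
From Taxon59 up to that node: 2 branches. From Taxon55 up to the same node: 6 branches. Total: 2 + 6 = 8.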